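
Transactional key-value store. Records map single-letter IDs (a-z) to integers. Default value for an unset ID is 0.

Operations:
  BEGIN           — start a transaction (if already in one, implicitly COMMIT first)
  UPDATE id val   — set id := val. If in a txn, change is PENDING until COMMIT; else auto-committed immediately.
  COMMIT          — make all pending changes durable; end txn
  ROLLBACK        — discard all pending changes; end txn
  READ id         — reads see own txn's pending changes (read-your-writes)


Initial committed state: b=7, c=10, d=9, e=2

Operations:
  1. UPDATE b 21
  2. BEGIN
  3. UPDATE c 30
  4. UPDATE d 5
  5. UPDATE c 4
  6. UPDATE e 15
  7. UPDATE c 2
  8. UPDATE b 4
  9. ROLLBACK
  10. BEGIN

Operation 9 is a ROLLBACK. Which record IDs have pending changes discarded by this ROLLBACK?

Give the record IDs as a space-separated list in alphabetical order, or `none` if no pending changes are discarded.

Initial committed: {b=7, c=10, d=9, e=2}
Op 1: UPDATE b=21 (auto-commit; committed b=21)
Op 2: BEGIN: in_txn=True, pending={}
Op 3: UPDATE c=30 (pending; pending now {c=30})
Op 4: UPDATE d=5 (pending; pending now {c=30, d=5})
Op 5: UPDATE c=4 (pending; pending now {c=4, d=5})
Op 6: UPDATE e=15 (pending; pending now {c=4, d=5, e=15})
Op 7: UPDATE c=2 (pending; pending now {c=2, d=5, e=15})
Op 8: UPDATE b=4 (pending; pending now {b=4, c=2, d=5, e=15})
Op 9: ROLLBACK: discarded pending ['b', 'c', 'd', 'e']; in_txn=False
Op 10: BEGIN: in_txn=True, pending={}
ROLLBACK at op 9 discards: ['b', 'c', 'd', 'e']

Answer: b c d e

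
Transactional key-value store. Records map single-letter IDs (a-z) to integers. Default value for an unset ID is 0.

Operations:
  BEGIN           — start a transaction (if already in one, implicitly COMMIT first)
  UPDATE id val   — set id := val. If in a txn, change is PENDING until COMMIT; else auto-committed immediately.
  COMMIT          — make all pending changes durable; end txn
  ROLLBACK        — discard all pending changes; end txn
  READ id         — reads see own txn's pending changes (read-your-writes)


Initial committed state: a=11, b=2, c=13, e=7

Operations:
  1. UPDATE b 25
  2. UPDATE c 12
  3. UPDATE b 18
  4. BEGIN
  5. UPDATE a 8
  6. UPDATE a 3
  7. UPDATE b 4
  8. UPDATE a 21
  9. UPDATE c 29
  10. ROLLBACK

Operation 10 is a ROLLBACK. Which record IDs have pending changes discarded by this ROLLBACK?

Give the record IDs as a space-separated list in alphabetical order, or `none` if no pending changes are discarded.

Initial committed: {a=11, b=2, c=13, e=7}
Op 1: UPDATE b=25 (auto-commit; committed b=25)
Op 2: UPDATE c=12 (auto-commit; committed c=12)
Op 3: UPDATE b=18 (auto-commit; committed b=18)
Op 4: BEGIN: in_txn=True, pending={}
Op 5: UPDATE a=8 (pending; pending now {a=8})
Op 6: UPDATE a=3 (pending; pending now {a=3})
Op 7: UPDATE b=4 (pending; pending now {a=3, b=4})
Op 8: UPDATE a=21 (pending; pending now {a=21, b=4})
Op 9: UPDATE c=29 (pending; pending now {a=21, b=4, c=29})
Op 10: ROLLBACK: discarded pending ['a', 'b', 'c']; in_txn=False
ROLLBACK at op 10 discards: ['a', 'b', 'c']

Answer: a b c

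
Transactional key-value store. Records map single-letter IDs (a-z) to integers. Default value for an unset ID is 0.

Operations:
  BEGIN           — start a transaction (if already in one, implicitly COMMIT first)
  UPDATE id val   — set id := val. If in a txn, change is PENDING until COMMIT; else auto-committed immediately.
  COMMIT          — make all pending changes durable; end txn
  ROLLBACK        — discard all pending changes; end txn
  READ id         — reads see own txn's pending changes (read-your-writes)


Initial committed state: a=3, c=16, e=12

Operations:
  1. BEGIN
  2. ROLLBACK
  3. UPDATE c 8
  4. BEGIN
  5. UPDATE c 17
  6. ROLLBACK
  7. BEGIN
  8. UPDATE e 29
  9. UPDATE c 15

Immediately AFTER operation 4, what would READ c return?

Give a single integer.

Answer: 8

Derivation:
Initial committed: {a=3, c=16, e=12}
Op 1: BEGIN: in_txn=True, pending={}
Op 2: ROLLBACK: discarded pending []; in_txn=False
Op 3: UPDATE c=8 (auto-commit; committed c=8)
Op 4: BEGIN: in_txn=True, pending={}
After op 4: visible(c) = 8 (pending={}, committed={a=3, c=8, e=12})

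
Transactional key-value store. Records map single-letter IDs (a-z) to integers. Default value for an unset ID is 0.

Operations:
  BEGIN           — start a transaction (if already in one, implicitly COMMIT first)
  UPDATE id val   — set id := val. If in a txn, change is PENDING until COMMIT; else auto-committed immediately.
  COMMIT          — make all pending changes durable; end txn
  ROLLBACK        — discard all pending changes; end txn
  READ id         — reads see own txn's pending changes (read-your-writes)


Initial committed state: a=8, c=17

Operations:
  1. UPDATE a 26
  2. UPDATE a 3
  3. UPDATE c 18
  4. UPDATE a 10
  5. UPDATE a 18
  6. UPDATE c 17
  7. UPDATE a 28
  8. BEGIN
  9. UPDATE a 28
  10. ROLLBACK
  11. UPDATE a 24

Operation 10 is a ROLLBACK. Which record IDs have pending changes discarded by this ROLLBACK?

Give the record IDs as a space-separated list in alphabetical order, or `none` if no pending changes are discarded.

Initial committed: {a=8, c=17}
Op 1: UPDATE a=26 (auto-commit; committed a=26)
Op 2: UPDATE a=3 (auto-commit; committed a=3)
Op 3: UPDATE c=18 (auto-commit; committed c=18)
Op 4: UPDATE a=10 (auto-commit; committed a=10)
Op 5: UPDATE a=18 (auto-commit; committed a=18)
Op 6: UPDATE c=17 (auto-commit; committed c=17)
Op 7: UPDATE a=28 (auto-commit; committed a=28)
Op 8: BEGIN: in_txn=True, pending={}
Op 9: UPDATE a=28 (pending; pending now {a=28})
Op 10: ROLLBACK: discarded pending ['a']; in_txn=False
Op 11: UPDATE a=24 (auto-commit; committed a=24)
ROLLBACK at op 10 discards: ['a']

Answer: a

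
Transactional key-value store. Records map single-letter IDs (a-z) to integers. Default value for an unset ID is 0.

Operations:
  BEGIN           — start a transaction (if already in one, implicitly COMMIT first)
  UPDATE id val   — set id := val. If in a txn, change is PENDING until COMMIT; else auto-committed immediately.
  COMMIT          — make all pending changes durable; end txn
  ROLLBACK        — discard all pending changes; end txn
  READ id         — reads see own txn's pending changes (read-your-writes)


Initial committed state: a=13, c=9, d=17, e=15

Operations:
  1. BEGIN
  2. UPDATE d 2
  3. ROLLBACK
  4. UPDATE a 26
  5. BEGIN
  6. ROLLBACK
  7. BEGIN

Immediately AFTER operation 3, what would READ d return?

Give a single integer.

Initial committed: {a=13, c=9, d=17, e=15}
Op 1: BEGIN: in_txn=True, pending={}
Op 2: UPDATE d=2 (pending; pending now {d=2})
Op 3: ROLLBACK: discarded pending ['d']; in_txn=False
After op 3: visible(d) = 17 (pending={}, committed={a=13, c=9, d=17, e=15})

Answer: 17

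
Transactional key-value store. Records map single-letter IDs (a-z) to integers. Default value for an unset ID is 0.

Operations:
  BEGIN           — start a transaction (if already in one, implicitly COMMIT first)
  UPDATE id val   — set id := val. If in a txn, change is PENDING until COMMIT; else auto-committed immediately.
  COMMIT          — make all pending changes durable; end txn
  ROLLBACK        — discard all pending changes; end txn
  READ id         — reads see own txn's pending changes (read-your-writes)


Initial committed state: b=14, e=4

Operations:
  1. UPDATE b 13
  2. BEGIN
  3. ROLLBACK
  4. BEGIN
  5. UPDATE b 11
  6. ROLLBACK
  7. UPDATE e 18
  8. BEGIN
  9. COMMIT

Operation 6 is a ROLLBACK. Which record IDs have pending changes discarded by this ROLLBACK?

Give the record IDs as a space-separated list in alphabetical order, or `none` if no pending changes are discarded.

Answer: b

Derivation:
Initial committed: {b=14, e=4}
Op 1: UPDATE b=13 (auto-commit; committed b=13)
Op 2: BEGIN: in_txn=True, pending={}
Op 3: ROLLBACK: discarded pending []; in_txn=False
Op 4: BEGIN: in_txn=True, pending={}
Op 5: UPDATE b=11 (pending; pending now {b=11})
Op 6: ROLLBACK: discarded pending ['b']; in_txn=False
Op 7: UPDATE e=18 (auto-commit; committed e=18)
Op 8: BEGIN: in_txn=True, pending={}
Op 9: COMMIT: merged [] into committed; committed now {b=13, e=18}
ROLLBACK at op 6 discards: ['b']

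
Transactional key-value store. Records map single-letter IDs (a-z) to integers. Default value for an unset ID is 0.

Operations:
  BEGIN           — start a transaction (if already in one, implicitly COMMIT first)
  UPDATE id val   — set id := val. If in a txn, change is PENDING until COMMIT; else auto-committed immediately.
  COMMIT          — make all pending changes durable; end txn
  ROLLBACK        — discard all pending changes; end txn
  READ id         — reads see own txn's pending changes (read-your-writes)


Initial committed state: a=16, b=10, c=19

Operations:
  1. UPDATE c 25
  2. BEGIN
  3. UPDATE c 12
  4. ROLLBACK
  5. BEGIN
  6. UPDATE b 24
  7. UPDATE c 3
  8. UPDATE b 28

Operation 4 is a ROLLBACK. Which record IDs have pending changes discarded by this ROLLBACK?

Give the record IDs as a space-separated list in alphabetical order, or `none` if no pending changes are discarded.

Answer: c

Derivation:
Initial committed: {a=16, b=10, c=19}
Op 1: UPDATE c=25 (auto-commit; committed c=25)
Op 2: BEGIN: in_txn=True, pending={}
Op 3: UPDATE c=12 (pending; pending now {c=12})
Op 4: ROLLBACK: discarded pending ['c']; in_txn=False
Op 5: BEGIN: in_txn=True, pending={}
Op 6: UPDATE b=24 (pending; pending now {b=24})
Op 7: UPDATE c=3 (pending; pending now {b=24, c=3})
Op 8: UPDATE b=28 (pending; pending now {b=28, c=3})
ROLLBACK at op 4 discards: ['c']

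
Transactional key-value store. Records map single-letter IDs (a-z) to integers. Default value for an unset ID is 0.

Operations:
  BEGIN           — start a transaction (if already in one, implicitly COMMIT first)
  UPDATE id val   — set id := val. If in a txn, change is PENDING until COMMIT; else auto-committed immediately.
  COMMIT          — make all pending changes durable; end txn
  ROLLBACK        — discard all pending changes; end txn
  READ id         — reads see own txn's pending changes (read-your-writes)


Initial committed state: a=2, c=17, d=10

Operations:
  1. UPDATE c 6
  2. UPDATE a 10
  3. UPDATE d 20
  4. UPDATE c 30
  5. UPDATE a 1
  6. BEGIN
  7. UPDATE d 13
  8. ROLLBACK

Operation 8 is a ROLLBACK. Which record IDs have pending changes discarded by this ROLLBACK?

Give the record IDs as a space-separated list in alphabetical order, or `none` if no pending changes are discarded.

Initial committed: {a=2, c=17, d=10}
Op 1: UPDATE c=6 (auto-commit; committed c=6)
Op 2: UPDATE a=10 (auto-commit; committed a=10)
Op 3: UPDATE d=20 (auto-commit; committed d=20)
Op 4: UPDATE c=30 (auto-commit; committed c=30)
Op 5: UPDATE a=1 (auto-commit; committed a=1)
Op 6: BEGIN: in_txn=True, pending={}
Op 7: UPDATE d=13 (pending; pending now {d=13})
Op 8: ROLLBACK: discarded pending ['d']; in_txn=False
ROLLBACK at op 8 discards: ['d']

Answer: d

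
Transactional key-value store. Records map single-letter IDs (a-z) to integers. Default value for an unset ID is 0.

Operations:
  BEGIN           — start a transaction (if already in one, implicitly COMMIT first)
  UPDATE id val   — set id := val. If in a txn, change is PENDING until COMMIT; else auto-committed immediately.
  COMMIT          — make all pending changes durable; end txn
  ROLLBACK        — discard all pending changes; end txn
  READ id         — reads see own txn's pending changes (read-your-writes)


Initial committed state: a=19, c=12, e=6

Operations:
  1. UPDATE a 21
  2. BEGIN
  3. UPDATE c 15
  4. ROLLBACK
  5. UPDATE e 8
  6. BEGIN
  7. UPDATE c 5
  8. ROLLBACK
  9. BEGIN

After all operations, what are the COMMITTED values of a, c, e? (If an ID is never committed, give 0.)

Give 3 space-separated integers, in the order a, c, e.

Initial committed: {a=19, c=12, e=6}
Op 1: UPDATE a=21 (auto-commit; committed a=21)
Op 2: BEGIN: in_txn=True, pending={}
Op 3: UPDATE c=15 (pending; pending now {c=15})
Op 4: ROLLBACK: discarded pending ['c']; in_txn=False
Op 5: UPDATE e=8 (auto-commit; committed e=8)
Op 6: BEGIN: in_txn=True, pending={}
Op 7: UPDATE c=5 (pending; pending now {c=5})
Op 8: ROLLBACK: discarded pending ['c']; in_txn=False
Op 9: BEGIN: in_txn=True, pending={}
Final committed: {a=21, c=12, e=8}

Answer: 21 12 8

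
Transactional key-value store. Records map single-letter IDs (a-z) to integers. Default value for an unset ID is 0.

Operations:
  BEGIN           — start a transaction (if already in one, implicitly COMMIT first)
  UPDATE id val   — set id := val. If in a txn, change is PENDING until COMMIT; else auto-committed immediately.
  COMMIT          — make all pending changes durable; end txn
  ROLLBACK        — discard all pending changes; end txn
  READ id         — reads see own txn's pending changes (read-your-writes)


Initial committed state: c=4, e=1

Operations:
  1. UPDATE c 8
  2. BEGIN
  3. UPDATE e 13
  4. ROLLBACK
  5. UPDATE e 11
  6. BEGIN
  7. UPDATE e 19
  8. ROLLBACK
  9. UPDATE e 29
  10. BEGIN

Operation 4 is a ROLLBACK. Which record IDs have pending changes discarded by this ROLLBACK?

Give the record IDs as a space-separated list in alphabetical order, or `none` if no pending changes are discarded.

Answer: e

Derivation:
Initial committed: {c=4, e=1}
Op 1: UPDATE c=8 (auto-commit; committed c=8)
Op 2: BEGIN: in_txn=True, pending={}
Op 3: UPDATE e=13 (pending; pending now {e=13})
Op 4: ROLLBACK: discarded pending ['e']; in_txn=False
Op 5: UPDATE e=11 (auto-commit; committed e=11)
Op 6: BEGIN: in_txn=True, pending={}
Op 7: UPDATE e=19 (pending; pending now {e=19})
Op 8: ROLLBACK: discarded pending ['e']; in_txn=False
Op 9: UPDATE e=29 (auto-commit; committed e=29)
Op 10: BEGIN: in_txn=True, pending={}
ROLLBACK at op 4 discards: ['e']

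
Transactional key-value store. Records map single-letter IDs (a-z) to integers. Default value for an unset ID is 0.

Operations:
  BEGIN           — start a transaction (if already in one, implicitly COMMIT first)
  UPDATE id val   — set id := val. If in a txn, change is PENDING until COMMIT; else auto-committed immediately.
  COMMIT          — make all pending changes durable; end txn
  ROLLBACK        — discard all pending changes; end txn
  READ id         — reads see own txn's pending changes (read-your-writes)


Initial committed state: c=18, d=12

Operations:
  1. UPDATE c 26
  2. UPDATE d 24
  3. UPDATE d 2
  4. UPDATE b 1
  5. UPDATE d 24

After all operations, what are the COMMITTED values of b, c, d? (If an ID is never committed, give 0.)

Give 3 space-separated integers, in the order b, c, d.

Initial committed: {c=18, d=12}
Op 1: UPDATE c=26 (auto-commit; committed c=26)
Op 2: UPDATE d=24 (auto-commit; committed d=24)
Op 3: UPDATE d=2 (auto-commit; committed d=2)
Op 4: UPDATE b=1 (auto-commit; committed b=1)
Op 5: UPDATE d=24 (auto-commit; committed d=24)
Final committed: {b=1, c=26, d=24}

Answer: 1 26 24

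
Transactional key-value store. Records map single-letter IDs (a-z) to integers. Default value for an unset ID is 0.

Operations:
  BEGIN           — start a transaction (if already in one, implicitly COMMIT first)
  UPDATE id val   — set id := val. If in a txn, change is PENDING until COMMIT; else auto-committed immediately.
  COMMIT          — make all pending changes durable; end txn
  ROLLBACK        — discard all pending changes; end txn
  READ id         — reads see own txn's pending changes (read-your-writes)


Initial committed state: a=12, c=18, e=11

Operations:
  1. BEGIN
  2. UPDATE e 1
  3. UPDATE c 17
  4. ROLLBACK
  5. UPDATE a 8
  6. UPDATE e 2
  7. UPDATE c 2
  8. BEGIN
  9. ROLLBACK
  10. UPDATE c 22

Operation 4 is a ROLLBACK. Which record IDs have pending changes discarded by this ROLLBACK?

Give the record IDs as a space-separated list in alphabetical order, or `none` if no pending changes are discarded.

Initial committed: {a=12, c=18, e=11}
Op 1: BEGIN: in_txn=True, pending={}
Op 2: UPDATE e=1 (pending; pending now {e=1})
Op 3: UPDATE c=17 (pending; pending now {c=17, e=1})
Op 4: ROLLBACK: discarded pending ['c', 'e']; in_txn=False
Op 5: UPDATE a=8 (auto-commit; committed a=8)
Op 6: UPDATE e=2 (auto-commit; committed e=2)
Op 7: UPDATE c=2 (auto-commit; committed c=2)
Op 8: BEGIN: in_txn=True, pending={}
Op 9: ROLLBACK: discarded pending []; in_txn=False
Op 10: UPDATE c=22 (auto-commit; committed c=22)
ROLLBACK at op 4 discards: ['c', 'e']

Answer: c e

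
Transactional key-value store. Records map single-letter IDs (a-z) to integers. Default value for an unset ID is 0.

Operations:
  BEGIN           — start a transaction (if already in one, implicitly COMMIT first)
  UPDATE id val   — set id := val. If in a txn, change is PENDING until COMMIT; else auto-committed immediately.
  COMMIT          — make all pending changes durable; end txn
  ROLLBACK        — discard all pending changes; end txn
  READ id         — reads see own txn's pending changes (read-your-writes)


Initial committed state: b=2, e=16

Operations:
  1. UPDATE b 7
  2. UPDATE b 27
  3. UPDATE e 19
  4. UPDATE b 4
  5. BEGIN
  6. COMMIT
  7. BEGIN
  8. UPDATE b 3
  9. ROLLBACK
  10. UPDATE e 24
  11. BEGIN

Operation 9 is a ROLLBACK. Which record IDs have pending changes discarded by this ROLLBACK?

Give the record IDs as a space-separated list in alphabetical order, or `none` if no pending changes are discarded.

Initial committed: {b=2, e=16}
Op 1: UPDATE b=7 (auto-commit; committed b=7)
Op 2: UPDATE b=27 (auto-commit; committed b=27)
Op 3: UPDATE e=19 (auto-commit; committed e=19)
Op 4: UPDATE b=4 (auto-commit; committed b=4)
Op 5: BEGIN: in_txn=True, pending={}
Op 6: COMMIT: merged [] into committed; committed now {b=4, e=19}
Op 7: BEGIN: in_txn=True, pending={}
Op 8: UPDATE b=3 (pending; pending now {b=3})
Op 9: ROLLBACK: discarded pending ['b']; in_txn=False
Op 10: UPDATE e=24 (auto-commit; committed e=24)
Op 11: BEGIN: in_txn=True, pending={}
ROLLBACK at op 9 discards: ['b']

Answer: b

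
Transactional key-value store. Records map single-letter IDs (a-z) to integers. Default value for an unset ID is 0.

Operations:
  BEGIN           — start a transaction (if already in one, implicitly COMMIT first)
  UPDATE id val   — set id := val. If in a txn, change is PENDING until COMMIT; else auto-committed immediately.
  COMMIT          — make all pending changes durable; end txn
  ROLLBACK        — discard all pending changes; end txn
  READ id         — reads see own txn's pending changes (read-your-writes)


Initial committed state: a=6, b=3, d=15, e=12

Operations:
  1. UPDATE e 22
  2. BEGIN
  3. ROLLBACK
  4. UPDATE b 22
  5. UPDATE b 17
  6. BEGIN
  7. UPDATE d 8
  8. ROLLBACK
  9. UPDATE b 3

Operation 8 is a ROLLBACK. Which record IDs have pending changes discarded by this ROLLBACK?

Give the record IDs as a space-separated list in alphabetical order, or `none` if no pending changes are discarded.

Initial committed: {a=6, b=3, d=15, e=12}
Op 1: UPDATE e=22 (auto-commit; committed e=22)
Op 2: BEGIN: in_txn=True, pending={}
Op 3: ROLLBACK: discarded pending []; in_txn=False
Op 4: UPDATE b=22 (auto-commit; committed b=22)
Op 5: UPDATE b=17 (auto-commit; committed b=17)
Op 6: BEGIN: in_txn=True, pending={}
Op 7: UPDATE d=8 (pending; pending now {d=8})
Op 8: ROLLBACK: discarded pending ['d']; in_txn=False
Op 9: UPDATE b=3 (auto-commit; committed b=3)
ROLLBACK at op 8 discards: ['d']

Answer: d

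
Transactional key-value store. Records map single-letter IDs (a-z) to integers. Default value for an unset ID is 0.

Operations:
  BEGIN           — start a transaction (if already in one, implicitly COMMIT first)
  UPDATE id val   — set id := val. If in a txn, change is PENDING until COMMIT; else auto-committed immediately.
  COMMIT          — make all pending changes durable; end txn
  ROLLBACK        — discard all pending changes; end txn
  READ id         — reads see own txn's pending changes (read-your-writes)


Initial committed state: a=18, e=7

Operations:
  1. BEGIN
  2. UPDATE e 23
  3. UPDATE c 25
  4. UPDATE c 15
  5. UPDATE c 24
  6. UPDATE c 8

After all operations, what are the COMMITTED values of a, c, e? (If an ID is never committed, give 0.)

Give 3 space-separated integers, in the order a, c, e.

Answer: 18 0 7

Derivation:
Initial committed: {a=18, e=7}
Op 1: BEGIN: in_txn=True, pending={}
Op 2: UPDATE e=23 (pending; pending now {e=23})
Op 3: UPDATE c=25 (pending; pending now {c=25, e=23})
Op 4: UPDATE c=15 (pending; pending now {c=15, e=23})
Op 5: UPDATE c=24 (pending; pending now {c=24, e=23})
Op 6: UPDATE c=8 (pending; pending now {c=8, e=23})
Final committed: {a=18, e=7}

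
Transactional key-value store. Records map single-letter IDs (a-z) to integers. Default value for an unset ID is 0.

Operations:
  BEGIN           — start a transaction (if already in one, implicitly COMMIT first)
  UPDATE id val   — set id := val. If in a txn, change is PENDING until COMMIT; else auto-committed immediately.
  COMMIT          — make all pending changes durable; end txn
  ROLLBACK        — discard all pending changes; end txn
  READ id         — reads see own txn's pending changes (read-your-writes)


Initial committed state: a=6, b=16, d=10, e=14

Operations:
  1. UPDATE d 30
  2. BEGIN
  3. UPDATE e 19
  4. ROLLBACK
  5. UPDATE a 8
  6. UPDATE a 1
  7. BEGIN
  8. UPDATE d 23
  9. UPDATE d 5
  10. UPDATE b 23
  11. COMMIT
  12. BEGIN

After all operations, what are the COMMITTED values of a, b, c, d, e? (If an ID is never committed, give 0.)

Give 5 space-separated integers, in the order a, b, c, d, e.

Answer: 1 23 0 5 14

Derivation:
Initial committed: {a=6, b=16, d=10, e=14}
Op 1: UPDATE d=30 (auto-commit; committed d=30)
Op 2: BEGIN: in_txn=True, pending={}
Op 3: UPDATE e=19 (pending; pending now {e=19})
Op 4: ROLLBACK: discarded pending ['e']; in_txn=False
Op 5: UPDATE a=8 (auto-commit; committed a=8)
Op 6: UPDATE a=1 (auto-commit; committed a=1)
Op 7: BEGIN: in_txn=True, pending={}
Op 8: UPDATE d=23 (pending; pending now {d=23})
Op 9: UPDATE d=5 (pending; pending now {d=5})
Op 10: UPDATE b=23 (pending; pending now {b=23, d=5})
Op 11: COMMIT: merged ['b', 'd'] into committed; committed now {a=1, b=23, d=5, e=14}
Op 12: BEGIN: in_txn=True, pending={}
Final committed: {a=1, b=23, d=5, e=14}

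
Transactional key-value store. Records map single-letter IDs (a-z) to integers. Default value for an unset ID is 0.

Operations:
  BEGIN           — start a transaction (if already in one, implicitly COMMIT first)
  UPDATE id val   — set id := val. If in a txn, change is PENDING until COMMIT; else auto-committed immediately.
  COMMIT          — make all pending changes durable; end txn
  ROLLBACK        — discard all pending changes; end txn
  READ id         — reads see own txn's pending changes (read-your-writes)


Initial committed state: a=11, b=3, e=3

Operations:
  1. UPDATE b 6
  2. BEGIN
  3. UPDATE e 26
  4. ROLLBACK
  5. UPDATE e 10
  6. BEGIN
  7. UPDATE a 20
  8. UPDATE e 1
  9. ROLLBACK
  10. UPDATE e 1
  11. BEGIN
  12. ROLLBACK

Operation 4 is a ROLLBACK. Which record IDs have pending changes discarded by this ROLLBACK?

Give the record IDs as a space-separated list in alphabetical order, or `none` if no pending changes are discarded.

Initial committed: {a=11, b=3, e=3}
Op 1: UPDATE b=6 (auto-commit; committed b=6)
Op 2: BEGIN: in_txn=True, pending={}
Op 3: UPDATE e=26 (pending; pending now {e=26})
Op 4: ROLLBACK: discarded pending ['e']; in_txn=False
Op 5: UPDATE e=10 (auto-commit; committed e=10)
Op 6: BEGIN: in_txn=True, pending={}
Op 7: UPDATE a=20 (pending; pending now {a=20})
Op 8: UPDATE e=1 (pending; pending now {a=20, e=1})
Op 9: ROLLBACK: discarded pending ['a', 'e']; in_txn=False
Op 10: UPDATE e=1 (auto-commit; committed e=1)
Op 11: BEGIN: in_txn=True, pending={}
Op 12: ROLLBACK: discarded pending []; in_txn=False
ROLLBACK at op 4 discards: ['e']

Answer: e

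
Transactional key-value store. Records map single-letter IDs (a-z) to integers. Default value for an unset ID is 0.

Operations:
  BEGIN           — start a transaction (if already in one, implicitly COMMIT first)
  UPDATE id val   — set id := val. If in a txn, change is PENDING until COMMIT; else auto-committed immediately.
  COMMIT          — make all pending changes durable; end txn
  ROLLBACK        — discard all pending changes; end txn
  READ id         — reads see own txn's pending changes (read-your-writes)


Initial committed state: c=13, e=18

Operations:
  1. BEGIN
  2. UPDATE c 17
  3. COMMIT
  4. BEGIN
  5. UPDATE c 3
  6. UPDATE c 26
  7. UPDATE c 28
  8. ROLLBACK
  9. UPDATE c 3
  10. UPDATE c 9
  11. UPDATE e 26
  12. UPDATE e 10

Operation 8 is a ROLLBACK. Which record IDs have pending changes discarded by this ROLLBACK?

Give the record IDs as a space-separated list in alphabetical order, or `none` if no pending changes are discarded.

Answer: c

Derivation:
Initial committed: {c=13, e=18}
Op 1: BEGIN: in_txn=True, pending={}
Op 2: UPDATE c=17 (pending; pending now {c=17})
Op 3: COMMIT: merged ['c'] into committed; committed now {c=17, e=18}
Op 4: BEGIN: in_txn=True, pending={}
Op 5: UPDATE c=3 (pending; pending now {c=3})
Op 6: UPDATE c=26 (pending; pending now {c=26})
Op 7: UPDATE c=28 (pending; pending now {c=28})
Op 8: ROLLBACK: discarded pending ['c']; in_txn=False
Op 9: UPDATE c=3 (auto-commit; committed c=3)
Op 10: UPDATE c=9 (auto-commit; committed c=9)
Op 11: UPDATE e=26 (auto-commit; committed e=26)
Op 12: UPDATE e=10 (auto-commit; committed e=10)
ROLLBACK at op 8 discards: ['c']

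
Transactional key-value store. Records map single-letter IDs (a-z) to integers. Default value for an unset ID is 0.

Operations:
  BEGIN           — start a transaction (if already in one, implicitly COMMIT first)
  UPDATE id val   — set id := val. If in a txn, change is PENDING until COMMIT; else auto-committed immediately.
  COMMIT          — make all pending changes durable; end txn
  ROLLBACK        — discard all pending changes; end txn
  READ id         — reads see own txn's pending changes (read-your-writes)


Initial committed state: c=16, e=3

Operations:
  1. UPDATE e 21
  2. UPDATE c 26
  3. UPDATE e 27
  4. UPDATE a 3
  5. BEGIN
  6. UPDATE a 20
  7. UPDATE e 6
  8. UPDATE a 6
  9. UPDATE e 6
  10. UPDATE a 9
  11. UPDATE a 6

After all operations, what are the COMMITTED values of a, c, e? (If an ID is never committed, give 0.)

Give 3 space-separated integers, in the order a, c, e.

Initial committed: {c=16, e=3}
Op 1: UPDATE e=21 (auto-commit; committed e=21)
Op 2: UPDATE c=26 (auto-commit; committed c=26)
Op 3: UPDATE e=27 (auto-commit; committed e=27)
Op 4: UPDATE a=3 (auto-commit; committed a=3)
Op 5: BEGIN: in_txn=True, pending={}
Op 6: UPDATE a=20 (pending; pending now {a=20})
Op 7: UPDATE e=6 (pending; pending now {a=20, e=6})
Op 8: UPDATE a=6 (pending; pending now {a=6, e=6})
Op 9: UPDATE e=6 (pending; pending now {a=6, e=6})
Op 10: UPDATE a=9 (pending; pending now {a=9, e=6})
Op 11: UPDATE a=6 (pending; pending now {a=6, e=6})
Final committed: {a=3, c=26, e=27}

Answer: 3 26 27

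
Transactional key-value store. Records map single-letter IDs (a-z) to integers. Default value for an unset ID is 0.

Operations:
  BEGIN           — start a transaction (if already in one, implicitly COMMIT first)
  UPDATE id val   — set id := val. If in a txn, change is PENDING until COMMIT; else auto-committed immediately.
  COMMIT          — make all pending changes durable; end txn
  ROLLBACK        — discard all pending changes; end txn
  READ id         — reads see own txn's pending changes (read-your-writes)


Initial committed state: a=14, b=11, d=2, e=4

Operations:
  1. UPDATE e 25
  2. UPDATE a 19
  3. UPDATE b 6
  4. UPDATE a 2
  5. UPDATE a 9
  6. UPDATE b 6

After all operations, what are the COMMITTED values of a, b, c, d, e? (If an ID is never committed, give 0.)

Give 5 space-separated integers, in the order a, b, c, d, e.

Initial committed: {a=14, b=11, d=2, e=4}
Op 1: UPDATE e=25 (auto-commit; committed e=25)
Op 2: UPDATE a=19 (auto-commit; committed a=19)
Op 3: UPDATE b=6 (auto-commit; committed b=6)
Op 4: UPDATE a=2 (auto-commit; committed a=2)
Op 5: UPDATE a=9 (auto-commit; committed a=9)
Op 6: UPDATE b=6 (auto-commit; committed b=6)
Final committed: {a=9, b=6, d=2, e=25}

Answer: 9 6 0 2 25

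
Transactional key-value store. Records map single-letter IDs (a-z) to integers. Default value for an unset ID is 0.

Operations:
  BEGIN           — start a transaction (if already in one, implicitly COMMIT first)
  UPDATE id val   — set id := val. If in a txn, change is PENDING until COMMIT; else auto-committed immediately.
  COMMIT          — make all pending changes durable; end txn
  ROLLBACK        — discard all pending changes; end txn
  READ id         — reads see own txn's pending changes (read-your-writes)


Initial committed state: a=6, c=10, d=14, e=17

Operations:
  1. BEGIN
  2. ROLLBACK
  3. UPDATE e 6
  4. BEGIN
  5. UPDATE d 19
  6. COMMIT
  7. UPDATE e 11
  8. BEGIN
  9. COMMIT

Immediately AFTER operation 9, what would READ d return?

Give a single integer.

Initial committed: {a=6, c=10, d=14, e=17}
Op 1: BEGIN: in_txn=True, pending={}
Op 2: ROLLBACK: discarded pending []; in_txn=False
Op 3: UPDATE e=6 (auto-commit; committed e=6)
Op 4: BEGIN: in_txn=True, pending={}
Op 5: UPDATE d=19 (pending; pending now {d=19})
Op 6: COMMIT: merged ['d'] into committed; committed now {a=6, c=10, d=19, e=6}
Op 7: UPDATE e=11 (auto-commit; committed e=11)
Op 8: BEGIN: in_txn=True, pending={}
Op 9: COMMIT: merged [] into committed; committed now {a=6, c=10, d=19, e=11}
After op 9: visible(d) = 19 (pending={}, committed={a=6, c=10, d=19, e=11})

Answer: 19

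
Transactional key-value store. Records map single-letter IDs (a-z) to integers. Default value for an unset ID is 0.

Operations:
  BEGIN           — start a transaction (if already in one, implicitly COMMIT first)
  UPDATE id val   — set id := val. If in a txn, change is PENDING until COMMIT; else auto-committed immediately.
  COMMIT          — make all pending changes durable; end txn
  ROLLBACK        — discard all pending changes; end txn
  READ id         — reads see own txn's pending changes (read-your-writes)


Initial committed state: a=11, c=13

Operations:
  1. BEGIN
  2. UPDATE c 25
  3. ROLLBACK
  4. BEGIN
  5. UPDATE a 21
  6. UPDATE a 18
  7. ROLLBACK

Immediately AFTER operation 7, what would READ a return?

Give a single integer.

Initial committed: {a=11, c=13}
Op 1: BEGIN: in_txn=True, pending={}
Op 2: UPDATE c=25 (pending; pending now {c=25})
Op 3: ROLLBACK: discarded pending ['c']; in_txn=False
Op 4: BEGIN: in_txn=True, pending={}
Op 5: UPDATE a=21 (pending; pending now {a=21})
Op 6: UPDATE a=18 (pending; pending now {a=18})
Op 7: ROLLBACK: discarded pending ['a']; in_txn=False
After op 7: visible(a) = 11 (pending={}, committed={a=11, c=13})

Answer: 11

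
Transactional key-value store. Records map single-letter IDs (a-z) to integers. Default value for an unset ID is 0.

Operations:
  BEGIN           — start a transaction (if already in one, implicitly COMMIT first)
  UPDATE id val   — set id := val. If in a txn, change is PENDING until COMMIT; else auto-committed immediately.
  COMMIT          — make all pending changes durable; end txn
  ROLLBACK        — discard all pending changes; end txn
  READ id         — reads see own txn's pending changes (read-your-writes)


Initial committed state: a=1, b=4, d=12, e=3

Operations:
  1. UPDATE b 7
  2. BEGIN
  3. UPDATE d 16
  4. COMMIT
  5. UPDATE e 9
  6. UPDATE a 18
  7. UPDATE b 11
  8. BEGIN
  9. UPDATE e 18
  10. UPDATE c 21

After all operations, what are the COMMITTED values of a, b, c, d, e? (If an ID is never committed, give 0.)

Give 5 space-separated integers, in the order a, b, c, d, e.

Initial committed: {a=1, b=4, d=12, e=3}
Op 1: UPDATE b=7 (auto-commit; committed b=7)
Op 2: BEGIN: in_txn=True, pending={}
Op 3: UPDATE d=16 (pending; pending now {d=16})
Op 4: COMMIT: merged ['d'] into committed; committed now {a=1, b=7, d=16, e=3}
Op 5: UPDATE e=9 (auto-commit; committed e=9)
Op 6: UPDATE a=18 (auto-commit; committed a=18)
Op 7: UPDATE b=11 (auto-commit; committed b=11)
Op 8: BEGIN: in_txn=True, pending={}
Op 9: UPDATE e=18 (pending; pending now {e=18})
Op 10: UPDATE c=21 (pending; pending now {c=21, e=18})
Final committed: {a=18, b=11, d=16, e=9}

Answer: 18 11 0 16 9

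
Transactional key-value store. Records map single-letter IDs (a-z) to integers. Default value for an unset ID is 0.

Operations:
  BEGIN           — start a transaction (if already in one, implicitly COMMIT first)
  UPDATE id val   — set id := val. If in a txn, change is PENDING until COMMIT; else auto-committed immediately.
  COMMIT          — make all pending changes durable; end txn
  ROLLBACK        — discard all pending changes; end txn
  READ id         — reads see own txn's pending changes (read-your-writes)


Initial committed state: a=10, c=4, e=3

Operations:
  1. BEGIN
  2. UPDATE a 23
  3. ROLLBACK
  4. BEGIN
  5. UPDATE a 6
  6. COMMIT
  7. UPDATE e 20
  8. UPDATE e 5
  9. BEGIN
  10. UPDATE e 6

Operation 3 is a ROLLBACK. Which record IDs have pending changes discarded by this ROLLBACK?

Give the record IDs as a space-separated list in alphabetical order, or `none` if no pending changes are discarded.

Answer: a

Derivation:
Initial committed: {a=10, c=4, e=3}
Op 1: BEGIN: in_txn=True, pending={}
Op 2: UPDATE a=23 (pending; pending now {a=23})
Op 3: ROLLBACK: discarded pending ['a']; in_txn=False
Op 4: BEGIN: in_txn=True, pending={}
Op 5: UPDATE a=6 (pending; pending now {a=6})
Op 6: COMMIT: merged ['a'] into committed; committed now {a=6, c=4, e=3}
Op 7: UPDATE e=20 (auto-commit; committed e=20)
Op 8: UPDATE e=5 (auto-commit; committed e=5)
Op 9: BEGIN: in_txn=True, pending={}
Op 10: UPDATE e=6 (pending; pending now {e=6})
ROLLBACK at op 3 discards: ['a']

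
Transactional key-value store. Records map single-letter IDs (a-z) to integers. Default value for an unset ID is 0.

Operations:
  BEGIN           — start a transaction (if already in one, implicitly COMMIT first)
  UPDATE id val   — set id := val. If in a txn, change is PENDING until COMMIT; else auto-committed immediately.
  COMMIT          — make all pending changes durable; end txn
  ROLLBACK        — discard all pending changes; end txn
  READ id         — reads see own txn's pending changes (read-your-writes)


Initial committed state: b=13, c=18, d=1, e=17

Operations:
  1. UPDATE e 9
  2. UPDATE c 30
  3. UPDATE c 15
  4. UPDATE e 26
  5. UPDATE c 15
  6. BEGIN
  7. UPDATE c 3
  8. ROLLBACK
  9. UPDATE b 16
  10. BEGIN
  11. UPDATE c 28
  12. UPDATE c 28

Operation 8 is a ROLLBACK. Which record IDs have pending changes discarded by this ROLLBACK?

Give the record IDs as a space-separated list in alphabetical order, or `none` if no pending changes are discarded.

Initial committed: {b=13, c=18, d=1, e=17}
Op 1: UPDATE e=9 (auto-commit; committed e=9)
Op 2: UPDATE c=30 (auto-commit; committed c=30)
Op 3: UPDATE c=15 (auto-commit; committed c=15)
Op 4: UPDATE e=26 (auto-commit; committed e=26)
Op 5: UPDATE c=15 (auto-commit; committed c=15)
Op 6: BEGIN: in_txn=True, pending={}
Op 7: UPDATE c=3 (pending; pending now {c=3})
Op 8: ROLLBACK: discarded pending ['c']; in_txn=False
Op 9: UPDATE b=16 (auto-commit; committed b=16)
Op 10: BEGIN: in_txn=True, pending={}
Op 11: UPDATE c=28 (pending; pending now {c=28})
Op 12: UPDATE c=28 (pending; pending now {c=28})
ROLLBACK at op 8 discards: ['c']

Answer: c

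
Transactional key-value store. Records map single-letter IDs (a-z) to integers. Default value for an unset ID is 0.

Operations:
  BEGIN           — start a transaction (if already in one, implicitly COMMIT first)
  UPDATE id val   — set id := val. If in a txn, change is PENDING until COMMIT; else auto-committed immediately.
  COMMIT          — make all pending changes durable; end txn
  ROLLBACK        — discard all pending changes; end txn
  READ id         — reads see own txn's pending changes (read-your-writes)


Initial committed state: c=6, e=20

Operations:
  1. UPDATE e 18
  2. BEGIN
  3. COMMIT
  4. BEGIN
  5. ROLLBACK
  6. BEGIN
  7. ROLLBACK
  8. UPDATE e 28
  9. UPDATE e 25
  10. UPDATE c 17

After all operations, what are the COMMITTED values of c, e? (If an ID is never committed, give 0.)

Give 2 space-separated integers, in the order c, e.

Initial committed: {c=6, e=20}
Op 1: UPDATE e=18 (auto-commit; committed e=18)
Op 2: BEGIN: in_txn=True, pending={}
Op 3: COMMIT: merged [] into committed; committed now {c=6, e=18}
Op 4: BEGIN: in_txn=True, pending={}
Op 5: ROLLBACK: discarded pending []; in_txn=False
Op 6: BEGIN: in_txn=True, pending={}
Op 7: ROLLBACK: discarded pending []; in_txn=False
Op 8: UPDATE e=28 (auto-commit; committed e=28)
Op 9: UPDATE e=25 (auto-commit; committed e=25)
Op 10: UPDATE c=17 (auto-commit; committed c=17)
Final committed: {c=17, e=25}

Answer: 17 25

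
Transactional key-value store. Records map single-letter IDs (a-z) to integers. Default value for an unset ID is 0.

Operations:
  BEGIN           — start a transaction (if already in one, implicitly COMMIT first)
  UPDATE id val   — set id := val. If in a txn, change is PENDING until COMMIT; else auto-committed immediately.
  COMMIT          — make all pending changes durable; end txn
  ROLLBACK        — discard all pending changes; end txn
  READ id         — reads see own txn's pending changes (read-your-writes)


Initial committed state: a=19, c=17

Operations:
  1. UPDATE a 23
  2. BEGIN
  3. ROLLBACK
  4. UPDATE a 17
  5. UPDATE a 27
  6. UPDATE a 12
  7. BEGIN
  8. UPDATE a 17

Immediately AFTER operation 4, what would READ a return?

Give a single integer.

Answer: 17

Derivation:
Initial committed: {a=19, c=17}
Op 1: UPDATE a=23 (auto-commit; committed a=23)
Op 2: BEGIN: in_txn=True, pending={}
Op 3: ROLLBACK: discarded pending []; in_txn=False
Op 4: UPDATE a=17 (auto-commit; committed a=17)
After op 4: visible(a) = 17 (pending={}, committed={a=17, c=17})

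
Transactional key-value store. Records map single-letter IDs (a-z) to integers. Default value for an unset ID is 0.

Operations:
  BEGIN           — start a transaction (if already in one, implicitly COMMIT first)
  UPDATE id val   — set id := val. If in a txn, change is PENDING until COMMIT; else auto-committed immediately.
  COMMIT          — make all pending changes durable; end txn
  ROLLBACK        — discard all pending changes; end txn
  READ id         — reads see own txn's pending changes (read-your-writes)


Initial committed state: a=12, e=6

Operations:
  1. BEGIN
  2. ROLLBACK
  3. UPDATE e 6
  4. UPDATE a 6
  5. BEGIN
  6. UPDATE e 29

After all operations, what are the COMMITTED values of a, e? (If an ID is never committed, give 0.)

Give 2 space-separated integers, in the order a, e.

Initial committed: {a=12, e=6}
Op 1: BEGIN: in_txn=True, pending={}
Op 2: ROLLBACK: discarded pending []; in_txn=False
Op 3: UPDATE e=6 (auto-commit; committed e=6)
Op 4: UPDATE a=6 (auto-commit; committed a=6)
Op 5: BEGIN: in_txn=True, pending={}
Op 6: UPDATE e=29 (pending; pending now {e=29})
Final committed: {a=6, e=6}

Answer: 6 6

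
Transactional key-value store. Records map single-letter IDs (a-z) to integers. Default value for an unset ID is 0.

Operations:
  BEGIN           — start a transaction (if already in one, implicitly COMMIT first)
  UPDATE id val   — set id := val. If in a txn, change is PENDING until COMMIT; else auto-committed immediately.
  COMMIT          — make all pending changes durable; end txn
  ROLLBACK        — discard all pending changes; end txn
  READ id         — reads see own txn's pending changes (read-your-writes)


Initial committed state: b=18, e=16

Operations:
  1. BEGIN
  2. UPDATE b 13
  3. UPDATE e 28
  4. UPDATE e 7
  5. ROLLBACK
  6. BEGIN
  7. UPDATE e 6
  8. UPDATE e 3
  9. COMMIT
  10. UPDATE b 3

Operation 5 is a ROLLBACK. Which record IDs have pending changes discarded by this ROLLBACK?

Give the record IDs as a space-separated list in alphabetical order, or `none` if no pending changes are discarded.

Answer: b e

Derivation:
Initial committed: {b=18, e=16}
Op 1: BEGIN: in_txn=True, pending={}
Op 2: UPDATE b=13 (pending; pending now {b=13})
Op 3: UPDATE e=28 (pending; pending now {b=13, e=28})
Op 4: UPDATE e=7 (pending; pending now {b=13, e=7})
Op 5: ROLLBACK: discarded pending ['b', 'e']; in_txn=False
Op 6: BEGIN: in_txn=True, pending={}
Op 7: UPDATE e=6 (pending; pending now {e=6})
Op 8: UPDATE e=3 (pending; pending now {e=3})
Op 9: COMMIT: merged ['e'] into committed; committed now {b=18, e=3}
Op 10: UPDATE b=3 (auto-commit; committed b=3)
ROLLBACK at op 5 discards: ['b', 'e']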